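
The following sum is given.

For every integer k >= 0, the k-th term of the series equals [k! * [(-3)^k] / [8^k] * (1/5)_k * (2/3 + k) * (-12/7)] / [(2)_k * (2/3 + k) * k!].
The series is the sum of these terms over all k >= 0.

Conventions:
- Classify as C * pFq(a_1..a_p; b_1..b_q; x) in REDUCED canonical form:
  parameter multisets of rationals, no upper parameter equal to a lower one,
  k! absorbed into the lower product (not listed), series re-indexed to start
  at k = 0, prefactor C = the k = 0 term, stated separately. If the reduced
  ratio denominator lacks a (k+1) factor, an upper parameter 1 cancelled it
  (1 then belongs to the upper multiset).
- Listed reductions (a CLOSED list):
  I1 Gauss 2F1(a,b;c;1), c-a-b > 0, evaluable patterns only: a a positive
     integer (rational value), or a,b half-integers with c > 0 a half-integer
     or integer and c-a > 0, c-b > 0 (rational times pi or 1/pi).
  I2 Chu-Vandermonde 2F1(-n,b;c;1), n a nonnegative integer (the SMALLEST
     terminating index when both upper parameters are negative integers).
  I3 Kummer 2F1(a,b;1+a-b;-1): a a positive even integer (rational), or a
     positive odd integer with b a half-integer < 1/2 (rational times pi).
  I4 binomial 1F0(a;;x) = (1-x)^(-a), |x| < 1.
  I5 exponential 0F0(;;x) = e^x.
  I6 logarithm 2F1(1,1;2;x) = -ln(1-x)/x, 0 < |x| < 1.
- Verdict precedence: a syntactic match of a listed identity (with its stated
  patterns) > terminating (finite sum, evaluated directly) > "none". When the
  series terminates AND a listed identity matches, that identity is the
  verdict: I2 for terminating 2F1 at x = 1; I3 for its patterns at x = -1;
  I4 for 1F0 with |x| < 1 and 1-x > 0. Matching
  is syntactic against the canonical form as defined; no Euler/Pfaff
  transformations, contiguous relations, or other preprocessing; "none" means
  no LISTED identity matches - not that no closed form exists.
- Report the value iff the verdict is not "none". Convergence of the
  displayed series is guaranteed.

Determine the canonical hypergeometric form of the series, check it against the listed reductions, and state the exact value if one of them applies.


This is -12/7 * 2F1(1/5, 1; 2; -3/8) in reduced canonical form. Verdict: none here - no I1-I6 shape fits x = -3/8 with lower {2}.

Key observation: x = (-3/8) and k + 2/3 divides numerator and denominator alike; C = -12/7 after cancelling.
Adjacent-term ratio: r(k) = (-3/8) * (k+1/5) (k+1) / [(k+2) (k+1)] ; factor over Q: parameters, x = (-3/8), and C = -12/7.


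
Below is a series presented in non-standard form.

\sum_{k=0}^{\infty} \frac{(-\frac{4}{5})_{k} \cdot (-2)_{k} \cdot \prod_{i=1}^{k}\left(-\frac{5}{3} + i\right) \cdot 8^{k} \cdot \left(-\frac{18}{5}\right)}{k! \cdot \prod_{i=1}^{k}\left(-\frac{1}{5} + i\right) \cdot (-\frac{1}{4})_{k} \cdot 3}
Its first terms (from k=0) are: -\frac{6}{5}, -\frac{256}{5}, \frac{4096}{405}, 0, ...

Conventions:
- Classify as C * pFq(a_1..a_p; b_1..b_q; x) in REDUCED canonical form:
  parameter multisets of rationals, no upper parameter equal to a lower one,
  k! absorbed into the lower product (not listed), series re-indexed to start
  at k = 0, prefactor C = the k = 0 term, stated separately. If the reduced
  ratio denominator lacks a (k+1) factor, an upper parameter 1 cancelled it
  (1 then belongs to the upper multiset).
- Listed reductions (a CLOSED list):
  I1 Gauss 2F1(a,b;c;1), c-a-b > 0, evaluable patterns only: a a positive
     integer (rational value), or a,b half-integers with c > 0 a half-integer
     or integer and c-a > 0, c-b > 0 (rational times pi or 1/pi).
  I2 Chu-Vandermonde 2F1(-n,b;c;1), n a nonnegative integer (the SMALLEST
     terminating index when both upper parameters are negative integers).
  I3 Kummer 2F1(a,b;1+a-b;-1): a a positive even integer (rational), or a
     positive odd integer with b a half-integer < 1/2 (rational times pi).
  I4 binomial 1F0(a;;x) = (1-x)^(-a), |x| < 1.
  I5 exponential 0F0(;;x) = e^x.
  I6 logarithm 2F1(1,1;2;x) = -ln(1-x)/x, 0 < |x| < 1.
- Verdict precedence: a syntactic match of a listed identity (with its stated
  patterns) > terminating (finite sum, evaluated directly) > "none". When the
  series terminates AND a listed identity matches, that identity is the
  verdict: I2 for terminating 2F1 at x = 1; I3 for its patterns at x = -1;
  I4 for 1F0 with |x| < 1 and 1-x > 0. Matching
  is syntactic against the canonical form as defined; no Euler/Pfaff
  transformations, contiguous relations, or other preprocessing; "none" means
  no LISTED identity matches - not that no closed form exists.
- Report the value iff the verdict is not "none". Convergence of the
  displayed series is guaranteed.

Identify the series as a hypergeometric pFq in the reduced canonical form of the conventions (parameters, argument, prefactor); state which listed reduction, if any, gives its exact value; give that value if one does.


Reduced: x = 8, 3F2, upper = {-2, -\frac{4}{5}, -\frac{2}{3}}, lower = {-\frac{1}{4}, \frac{4}{5}}, C = -\frac{6}{5}. Verdict: terminating - no listed pattern fits, but -2 in the upper list cuts the series at k = 2; direct evaluation. Exact value: -\frac{17126}{405}.

Structural cue: from the first term -\frac{6}{5}: the constant factors (C = -6/5) combine into one prefactor.
Consecutive-term ratio: r(k) = 8 * (k-2) (k-\frac{4}{5}) (k-\frac{2}{3}) / [(k-\frac{1}{4}) (k+\frac{4}{5}) (k+1)] - rational; roots negated = parameters, x = 8, C = -\frac{6}{5}.


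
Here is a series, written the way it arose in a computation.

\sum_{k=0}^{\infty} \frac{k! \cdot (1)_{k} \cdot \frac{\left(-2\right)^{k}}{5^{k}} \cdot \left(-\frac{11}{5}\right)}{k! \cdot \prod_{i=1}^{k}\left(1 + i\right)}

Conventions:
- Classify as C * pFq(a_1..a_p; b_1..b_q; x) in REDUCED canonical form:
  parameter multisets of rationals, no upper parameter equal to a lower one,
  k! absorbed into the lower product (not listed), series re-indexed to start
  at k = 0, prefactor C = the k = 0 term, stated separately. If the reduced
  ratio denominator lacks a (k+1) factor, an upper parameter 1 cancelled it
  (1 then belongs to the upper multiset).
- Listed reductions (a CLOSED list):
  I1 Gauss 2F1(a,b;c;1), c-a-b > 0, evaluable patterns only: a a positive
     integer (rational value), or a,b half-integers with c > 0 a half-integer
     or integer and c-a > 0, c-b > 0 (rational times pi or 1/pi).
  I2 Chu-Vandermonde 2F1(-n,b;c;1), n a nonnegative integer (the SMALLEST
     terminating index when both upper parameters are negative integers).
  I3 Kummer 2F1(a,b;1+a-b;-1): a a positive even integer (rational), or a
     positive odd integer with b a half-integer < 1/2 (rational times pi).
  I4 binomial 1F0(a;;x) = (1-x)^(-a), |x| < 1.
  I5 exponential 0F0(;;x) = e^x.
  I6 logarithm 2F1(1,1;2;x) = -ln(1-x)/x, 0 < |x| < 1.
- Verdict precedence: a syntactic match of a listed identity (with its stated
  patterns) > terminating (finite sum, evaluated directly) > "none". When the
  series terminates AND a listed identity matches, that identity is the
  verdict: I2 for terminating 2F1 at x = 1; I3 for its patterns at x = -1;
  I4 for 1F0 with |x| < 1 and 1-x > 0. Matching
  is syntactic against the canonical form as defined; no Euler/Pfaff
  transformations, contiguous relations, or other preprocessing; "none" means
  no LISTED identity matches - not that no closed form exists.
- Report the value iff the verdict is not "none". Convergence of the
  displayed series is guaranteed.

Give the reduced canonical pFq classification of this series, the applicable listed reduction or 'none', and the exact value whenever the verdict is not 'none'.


Key step: t_0 being -\frac{11}{5}, the lower running product (prefactor -11/5) is a rising factorial.
Adjacent-term ratio: r(k) = -\frac{2}{5} * (k+1) (k+1) / [(k+2) (k+1)] - rational in k, leading ratio -\frac{2}{5}; with t_0 = -\frac{11}{5}, classification follows.

At argument -\frac{2}{5}: a 2F1 with upper {1, 1}, lower {2}, scaled by C = -\frac{11}{5}. Verdict at x = -\frac{2}{5}: logarithm (I6) matches (the logarithm: parameters (1,1;2), x = -\frac{2}{5}). Exact value: \left(-\frac{11}{2}\right) \cdot \ln\left(\frac{7}{5}\right).


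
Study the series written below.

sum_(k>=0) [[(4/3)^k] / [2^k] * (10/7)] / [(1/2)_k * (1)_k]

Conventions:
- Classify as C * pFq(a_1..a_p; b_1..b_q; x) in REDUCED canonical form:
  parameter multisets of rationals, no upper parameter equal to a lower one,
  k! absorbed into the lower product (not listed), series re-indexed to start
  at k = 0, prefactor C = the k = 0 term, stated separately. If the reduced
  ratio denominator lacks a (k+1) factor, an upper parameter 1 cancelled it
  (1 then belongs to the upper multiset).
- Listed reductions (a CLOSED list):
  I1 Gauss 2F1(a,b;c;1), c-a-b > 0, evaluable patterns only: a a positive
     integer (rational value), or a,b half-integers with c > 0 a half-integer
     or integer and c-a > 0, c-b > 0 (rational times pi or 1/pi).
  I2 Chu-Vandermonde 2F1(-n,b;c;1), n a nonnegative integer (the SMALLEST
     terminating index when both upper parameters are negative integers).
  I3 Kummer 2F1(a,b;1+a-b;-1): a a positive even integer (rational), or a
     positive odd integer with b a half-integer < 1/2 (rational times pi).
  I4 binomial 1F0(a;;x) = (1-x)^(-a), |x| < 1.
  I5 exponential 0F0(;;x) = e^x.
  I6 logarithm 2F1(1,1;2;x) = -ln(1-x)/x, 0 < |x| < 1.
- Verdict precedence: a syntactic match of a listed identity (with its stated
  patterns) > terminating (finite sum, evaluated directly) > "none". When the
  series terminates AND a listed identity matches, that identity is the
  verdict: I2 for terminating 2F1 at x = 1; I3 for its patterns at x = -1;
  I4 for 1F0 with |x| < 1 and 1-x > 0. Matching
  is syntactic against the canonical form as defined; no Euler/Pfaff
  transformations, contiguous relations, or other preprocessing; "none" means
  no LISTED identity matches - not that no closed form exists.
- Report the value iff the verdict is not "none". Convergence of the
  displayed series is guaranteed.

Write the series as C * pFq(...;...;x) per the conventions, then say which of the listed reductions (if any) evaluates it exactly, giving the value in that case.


x = 2/3 here; the reduced form reads 0F1, upper {-}, lower {1/2}, C = 10/7. Verdict: none. No listed pattern accepts 0F1(-; 1/2; 2/3).

Key observation: t_0 = 10/7 here, and (1)_k (C = 10/7) is k! itself.
Term ratio: r(k) = (2/3) * 1 / [(k+1/2) (k+1)] - rational in k. x = (2/3); t_0 = 10/7; negate the roots.


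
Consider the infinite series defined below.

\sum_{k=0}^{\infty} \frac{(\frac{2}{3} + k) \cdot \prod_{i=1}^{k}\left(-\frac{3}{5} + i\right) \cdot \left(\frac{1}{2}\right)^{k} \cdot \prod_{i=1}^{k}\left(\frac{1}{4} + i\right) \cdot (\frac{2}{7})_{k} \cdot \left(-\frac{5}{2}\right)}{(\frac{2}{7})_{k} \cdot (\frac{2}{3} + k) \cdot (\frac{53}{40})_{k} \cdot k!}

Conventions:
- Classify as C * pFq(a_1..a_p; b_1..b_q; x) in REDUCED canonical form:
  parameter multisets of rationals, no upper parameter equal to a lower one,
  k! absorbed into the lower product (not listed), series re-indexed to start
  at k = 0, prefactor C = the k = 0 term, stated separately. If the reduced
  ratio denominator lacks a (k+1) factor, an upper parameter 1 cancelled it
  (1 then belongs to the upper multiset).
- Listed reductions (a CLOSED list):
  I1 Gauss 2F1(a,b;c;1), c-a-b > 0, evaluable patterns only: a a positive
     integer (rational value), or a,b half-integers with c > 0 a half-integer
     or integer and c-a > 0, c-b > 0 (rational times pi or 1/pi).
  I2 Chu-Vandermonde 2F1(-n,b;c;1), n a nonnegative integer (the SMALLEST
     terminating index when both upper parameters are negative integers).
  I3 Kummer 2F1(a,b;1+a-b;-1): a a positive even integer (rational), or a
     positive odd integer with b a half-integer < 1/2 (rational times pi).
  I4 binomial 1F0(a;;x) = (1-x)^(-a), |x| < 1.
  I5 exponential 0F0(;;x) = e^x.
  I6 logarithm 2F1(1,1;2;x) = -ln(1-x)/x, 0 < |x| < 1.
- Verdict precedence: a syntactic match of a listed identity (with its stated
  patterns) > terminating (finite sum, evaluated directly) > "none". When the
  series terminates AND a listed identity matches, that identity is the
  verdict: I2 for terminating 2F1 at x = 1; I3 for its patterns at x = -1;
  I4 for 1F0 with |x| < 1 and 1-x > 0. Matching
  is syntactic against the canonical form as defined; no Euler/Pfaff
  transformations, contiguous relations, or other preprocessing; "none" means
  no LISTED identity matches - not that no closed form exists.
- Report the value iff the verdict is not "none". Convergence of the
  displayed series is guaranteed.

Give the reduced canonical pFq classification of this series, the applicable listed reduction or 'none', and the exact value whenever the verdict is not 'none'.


Canonical form: C = -\frac{5}{2} times 2F1 with upper {\frac{2}{5}, \frac{5}{4}}, lower {\frac{53}{40}}, x = \frac{1}{2}. Verdict: none. Every listed pattern misses the 2F1 form at \frac{1}{2}, upper {\frac{2}{5}, \frac{5}{4}}.

Key observation: with t_0 = -\frac{5}{2}, striking the common factor k + 2/3 reduces the term (C = -5/2).
Ratio: r(k) = \frac{1}{2} * (k+\frac{2}{5}) (k+\frac{5}{4}) / [(k+\frac{53}{40}) (k+1)] ; factor over Q: parameters, x = \frac{1}{2}, and C = -\frac{5}{2}.


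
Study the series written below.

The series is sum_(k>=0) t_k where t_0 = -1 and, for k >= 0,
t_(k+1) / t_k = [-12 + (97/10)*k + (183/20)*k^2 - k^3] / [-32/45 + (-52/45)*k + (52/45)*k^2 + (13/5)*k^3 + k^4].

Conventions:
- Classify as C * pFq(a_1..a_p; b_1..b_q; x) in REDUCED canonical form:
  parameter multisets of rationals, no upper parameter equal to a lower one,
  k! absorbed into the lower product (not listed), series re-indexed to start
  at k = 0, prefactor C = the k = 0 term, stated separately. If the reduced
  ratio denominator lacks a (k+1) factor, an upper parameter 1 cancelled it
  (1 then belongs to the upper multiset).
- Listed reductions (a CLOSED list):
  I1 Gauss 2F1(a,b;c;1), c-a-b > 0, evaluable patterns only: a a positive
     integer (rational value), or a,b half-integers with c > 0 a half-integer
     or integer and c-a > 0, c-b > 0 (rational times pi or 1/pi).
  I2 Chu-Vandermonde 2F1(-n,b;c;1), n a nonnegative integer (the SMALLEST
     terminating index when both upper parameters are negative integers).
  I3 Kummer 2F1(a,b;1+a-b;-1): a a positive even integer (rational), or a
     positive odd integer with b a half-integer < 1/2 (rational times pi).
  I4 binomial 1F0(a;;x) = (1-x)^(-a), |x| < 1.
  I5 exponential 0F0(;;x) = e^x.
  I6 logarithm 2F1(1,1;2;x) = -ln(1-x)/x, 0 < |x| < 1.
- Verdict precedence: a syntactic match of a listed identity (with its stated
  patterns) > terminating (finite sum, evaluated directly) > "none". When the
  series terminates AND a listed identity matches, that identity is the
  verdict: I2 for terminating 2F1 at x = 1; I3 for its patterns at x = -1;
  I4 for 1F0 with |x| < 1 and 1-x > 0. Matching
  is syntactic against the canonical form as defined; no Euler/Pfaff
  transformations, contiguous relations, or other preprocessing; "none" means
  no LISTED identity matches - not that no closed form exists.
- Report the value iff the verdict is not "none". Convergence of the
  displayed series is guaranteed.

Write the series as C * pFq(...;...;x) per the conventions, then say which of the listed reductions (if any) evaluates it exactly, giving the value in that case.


At argument -1: a 2F2 with upper {-10, -3/4}, lower {-2/3, 2/3}, scaled by C = -1. Verdict: terminating (-10 upstairs). 11 nonzero terms in all; added directly. Sum: -1704639816056785138633/16533242959731097600.

Structural cue: t_0 being -1, roots of the ratio polynomials (C = -1) are the negated parameters.
Step ratio: r(k) = (-1) * (k-10) (k-3/4) / [(k-2/3) (k+2/3) (k+1)] - rational in k, leading ratio (-1); with t_0 = -1, classification follows.


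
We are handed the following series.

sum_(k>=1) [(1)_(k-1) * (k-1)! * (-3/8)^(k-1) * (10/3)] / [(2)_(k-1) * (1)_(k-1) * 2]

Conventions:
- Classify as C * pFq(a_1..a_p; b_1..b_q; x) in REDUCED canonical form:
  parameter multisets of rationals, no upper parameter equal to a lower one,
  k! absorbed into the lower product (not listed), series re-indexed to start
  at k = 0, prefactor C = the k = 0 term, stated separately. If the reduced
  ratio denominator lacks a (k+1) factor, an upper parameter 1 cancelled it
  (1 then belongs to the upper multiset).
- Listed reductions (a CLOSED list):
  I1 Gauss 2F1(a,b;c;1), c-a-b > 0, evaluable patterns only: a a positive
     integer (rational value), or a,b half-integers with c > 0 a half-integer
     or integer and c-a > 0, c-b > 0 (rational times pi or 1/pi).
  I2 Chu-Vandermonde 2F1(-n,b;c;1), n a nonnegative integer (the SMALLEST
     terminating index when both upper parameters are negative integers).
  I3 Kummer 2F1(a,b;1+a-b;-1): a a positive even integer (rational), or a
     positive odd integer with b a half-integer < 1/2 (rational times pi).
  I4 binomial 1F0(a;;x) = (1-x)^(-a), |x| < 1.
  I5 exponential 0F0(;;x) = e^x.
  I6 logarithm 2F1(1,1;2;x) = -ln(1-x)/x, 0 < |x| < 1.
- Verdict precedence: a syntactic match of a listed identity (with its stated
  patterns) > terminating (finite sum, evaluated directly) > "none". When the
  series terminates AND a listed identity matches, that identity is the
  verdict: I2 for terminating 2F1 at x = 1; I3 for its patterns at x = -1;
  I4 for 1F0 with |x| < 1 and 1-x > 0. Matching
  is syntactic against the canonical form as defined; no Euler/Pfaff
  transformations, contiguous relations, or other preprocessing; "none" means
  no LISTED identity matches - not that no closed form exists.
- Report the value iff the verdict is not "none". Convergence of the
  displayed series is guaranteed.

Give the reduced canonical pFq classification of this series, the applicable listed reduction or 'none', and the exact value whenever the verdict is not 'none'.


Key step: t_0 being 5/3, the constant factors (C = 5/3) combine into one prefactor.
Adjacent-term ratio: r(k) = (-3/8) * (k+1) (k+1) / [(k+2) (k+1)] - rational in k, leading ratio (-3/8); with t_0 = 5/3, classification follows.

Reduced: x = -3/8, 2F1, upper = {1, 1}, lower = {2}, C = 5/3. Verdict: the I6 logarithm reduction applies (the logarithm: parameters (1,1;2), x = -3/8). Hence: (40/9) * ln(11/8).


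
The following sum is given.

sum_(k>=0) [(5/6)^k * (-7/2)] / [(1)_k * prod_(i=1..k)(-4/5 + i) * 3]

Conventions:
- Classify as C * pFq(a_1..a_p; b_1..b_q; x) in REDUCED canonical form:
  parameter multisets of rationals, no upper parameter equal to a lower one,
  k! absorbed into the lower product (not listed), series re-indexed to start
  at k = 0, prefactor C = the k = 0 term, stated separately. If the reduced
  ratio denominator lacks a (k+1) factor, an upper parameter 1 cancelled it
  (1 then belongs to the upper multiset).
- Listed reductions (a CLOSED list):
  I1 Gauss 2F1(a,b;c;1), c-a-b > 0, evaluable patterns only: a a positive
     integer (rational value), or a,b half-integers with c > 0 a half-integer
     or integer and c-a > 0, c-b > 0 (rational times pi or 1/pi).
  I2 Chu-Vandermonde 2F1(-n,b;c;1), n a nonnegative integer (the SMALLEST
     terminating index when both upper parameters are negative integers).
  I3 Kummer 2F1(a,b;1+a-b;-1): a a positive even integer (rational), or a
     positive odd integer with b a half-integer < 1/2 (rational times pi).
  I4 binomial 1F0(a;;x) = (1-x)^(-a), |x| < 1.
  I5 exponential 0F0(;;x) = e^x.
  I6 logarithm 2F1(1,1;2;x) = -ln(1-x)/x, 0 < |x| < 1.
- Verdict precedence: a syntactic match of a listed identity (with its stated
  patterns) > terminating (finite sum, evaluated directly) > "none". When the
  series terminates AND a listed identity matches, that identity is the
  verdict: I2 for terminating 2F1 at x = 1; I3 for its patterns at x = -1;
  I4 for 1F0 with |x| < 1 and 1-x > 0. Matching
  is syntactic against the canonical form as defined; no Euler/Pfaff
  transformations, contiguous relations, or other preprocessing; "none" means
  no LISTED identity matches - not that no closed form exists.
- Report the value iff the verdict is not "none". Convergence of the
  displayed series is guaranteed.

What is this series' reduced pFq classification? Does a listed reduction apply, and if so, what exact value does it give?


Classification (C = -7/6): 0F1 with upper {-}, lower {1/5}, argument x = 5/6. Verdict: none here - no I1-I6 shape fits x = 5/6 with lower {1/5}.

Structural cue: with t_0 = -7/6, (1)_k (C = -7/6, x = 5/6) is k! itself.
Consecutive-term ratio: r(k) = (5/6) * 1 / [(k+1/5) (k+1)] - rational; roots negated = parameters, x = (5/6), C = -7/6.


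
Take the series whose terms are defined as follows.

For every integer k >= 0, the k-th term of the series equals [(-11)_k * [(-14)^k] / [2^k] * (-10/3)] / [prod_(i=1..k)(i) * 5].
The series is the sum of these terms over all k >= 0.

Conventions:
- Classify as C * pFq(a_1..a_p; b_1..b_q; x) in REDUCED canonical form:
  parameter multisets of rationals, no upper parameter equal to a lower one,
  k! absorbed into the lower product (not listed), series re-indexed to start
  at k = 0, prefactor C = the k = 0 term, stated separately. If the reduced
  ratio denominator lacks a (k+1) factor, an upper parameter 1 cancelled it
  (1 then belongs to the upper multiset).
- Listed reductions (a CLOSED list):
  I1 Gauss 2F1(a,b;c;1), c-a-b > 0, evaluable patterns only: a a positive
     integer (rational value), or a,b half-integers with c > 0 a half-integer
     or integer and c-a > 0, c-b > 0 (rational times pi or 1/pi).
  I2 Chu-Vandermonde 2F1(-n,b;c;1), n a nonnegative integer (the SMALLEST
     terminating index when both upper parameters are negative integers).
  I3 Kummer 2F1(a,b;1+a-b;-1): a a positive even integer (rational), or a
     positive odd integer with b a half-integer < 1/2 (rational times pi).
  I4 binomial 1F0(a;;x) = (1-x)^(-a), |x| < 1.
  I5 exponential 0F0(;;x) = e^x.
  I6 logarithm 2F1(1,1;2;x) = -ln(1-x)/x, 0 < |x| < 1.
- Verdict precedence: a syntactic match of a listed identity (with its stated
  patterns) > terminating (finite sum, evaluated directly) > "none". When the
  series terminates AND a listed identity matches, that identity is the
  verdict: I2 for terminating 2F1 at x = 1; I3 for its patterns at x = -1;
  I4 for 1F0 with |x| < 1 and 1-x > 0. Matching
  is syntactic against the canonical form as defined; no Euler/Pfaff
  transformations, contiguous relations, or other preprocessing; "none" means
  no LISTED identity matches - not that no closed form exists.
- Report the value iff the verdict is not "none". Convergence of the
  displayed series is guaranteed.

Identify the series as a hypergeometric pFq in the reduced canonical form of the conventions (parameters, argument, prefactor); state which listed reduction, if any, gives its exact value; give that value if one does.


At argument -7: a 1F0 with upper {-11}, lower {-}, scaled by C = -2/3. Verdict: terminating - upper -11 stops the sum at k = 11; the 12 terms are added exactly. Value: -17179869184/3.

Structural cue: t_0 = -2/3 here, and the constant factors (C = -2/3) combine into one prefactor.
Step ratio: r(k) = (-7) * (k-11) / [(k+1)] ; factor over Q: parameters, x = (-7), and C = -2/3.


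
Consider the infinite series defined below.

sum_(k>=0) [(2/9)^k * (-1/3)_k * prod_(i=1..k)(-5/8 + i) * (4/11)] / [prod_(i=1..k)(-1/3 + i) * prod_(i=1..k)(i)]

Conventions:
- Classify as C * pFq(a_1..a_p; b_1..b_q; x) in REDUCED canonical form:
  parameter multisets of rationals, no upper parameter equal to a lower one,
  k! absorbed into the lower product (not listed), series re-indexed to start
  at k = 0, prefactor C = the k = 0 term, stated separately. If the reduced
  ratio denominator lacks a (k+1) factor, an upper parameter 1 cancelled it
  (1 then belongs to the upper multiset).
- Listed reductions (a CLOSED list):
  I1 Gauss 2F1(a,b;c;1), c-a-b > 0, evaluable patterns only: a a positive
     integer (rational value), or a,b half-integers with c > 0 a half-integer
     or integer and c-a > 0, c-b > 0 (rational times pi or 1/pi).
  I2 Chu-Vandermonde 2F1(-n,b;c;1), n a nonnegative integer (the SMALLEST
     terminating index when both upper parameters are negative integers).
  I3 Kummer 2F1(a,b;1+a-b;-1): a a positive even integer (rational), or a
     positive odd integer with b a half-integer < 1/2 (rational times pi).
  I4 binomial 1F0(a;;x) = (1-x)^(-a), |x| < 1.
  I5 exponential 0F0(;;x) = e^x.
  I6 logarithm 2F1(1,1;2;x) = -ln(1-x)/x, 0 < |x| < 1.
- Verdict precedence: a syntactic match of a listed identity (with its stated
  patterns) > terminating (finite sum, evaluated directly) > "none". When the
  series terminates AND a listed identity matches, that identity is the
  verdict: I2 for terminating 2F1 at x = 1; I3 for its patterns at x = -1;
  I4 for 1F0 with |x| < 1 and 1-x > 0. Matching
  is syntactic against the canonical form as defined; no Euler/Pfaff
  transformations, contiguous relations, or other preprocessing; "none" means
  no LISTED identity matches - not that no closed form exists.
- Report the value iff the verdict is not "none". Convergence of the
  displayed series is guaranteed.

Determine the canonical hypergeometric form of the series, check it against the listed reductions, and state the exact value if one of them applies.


The tell: with t_0 = 4/11, the product of the first k integers (C = 4/11) is k!.
Ratio: r(k) = (2/9) * (k-1/3) (k+3/8) / [(k+2/3) (k+1)] - rational in k. x = (2/9); t_0 = 4/11; negate the roots.

Reduced: x = 2/9, 2F1, upper = {-1/3, 3/8}, lower = {2/3}, C = 4/11. Verdict: none. Every listed pattern misses the 2F1 form at 2/9, upper {-1/3, 3/8}.


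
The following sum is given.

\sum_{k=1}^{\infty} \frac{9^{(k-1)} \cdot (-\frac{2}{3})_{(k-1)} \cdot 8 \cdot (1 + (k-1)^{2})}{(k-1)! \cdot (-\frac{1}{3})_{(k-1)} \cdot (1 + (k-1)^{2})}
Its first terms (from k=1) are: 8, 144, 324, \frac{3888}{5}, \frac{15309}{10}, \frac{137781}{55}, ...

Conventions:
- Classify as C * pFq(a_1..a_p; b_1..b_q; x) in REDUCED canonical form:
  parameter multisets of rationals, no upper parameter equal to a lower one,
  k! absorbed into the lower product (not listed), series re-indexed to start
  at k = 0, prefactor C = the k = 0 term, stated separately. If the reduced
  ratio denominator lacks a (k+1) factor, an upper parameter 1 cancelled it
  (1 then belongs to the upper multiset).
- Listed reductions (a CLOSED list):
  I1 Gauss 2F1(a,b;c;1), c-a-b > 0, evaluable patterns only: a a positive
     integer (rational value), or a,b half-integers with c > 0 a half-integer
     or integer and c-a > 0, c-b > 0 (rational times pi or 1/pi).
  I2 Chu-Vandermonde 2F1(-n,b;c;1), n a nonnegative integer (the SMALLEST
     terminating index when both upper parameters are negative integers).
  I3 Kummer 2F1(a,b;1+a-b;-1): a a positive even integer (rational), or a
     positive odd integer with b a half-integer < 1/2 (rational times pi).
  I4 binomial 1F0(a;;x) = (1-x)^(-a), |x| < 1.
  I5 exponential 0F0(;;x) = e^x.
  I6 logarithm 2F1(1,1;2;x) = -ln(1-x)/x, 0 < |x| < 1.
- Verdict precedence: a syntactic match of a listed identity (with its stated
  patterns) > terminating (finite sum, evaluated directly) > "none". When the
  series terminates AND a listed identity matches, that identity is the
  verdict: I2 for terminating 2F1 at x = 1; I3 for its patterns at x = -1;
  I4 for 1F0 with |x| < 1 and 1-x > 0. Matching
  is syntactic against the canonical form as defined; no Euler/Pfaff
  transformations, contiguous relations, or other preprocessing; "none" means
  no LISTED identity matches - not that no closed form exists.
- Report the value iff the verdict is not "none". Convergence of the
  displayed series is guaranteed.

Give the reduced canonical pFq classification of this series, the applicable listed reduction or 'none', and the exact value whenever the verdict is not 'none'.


At argument 9: a 1F1 with upper {-\frac{2}{3}}, lower {-\frac{1}{3}}, scaled by C = 8. Verdict: none here - no I1-I6 shape fits x = 9 with lower {-\frac{1}{3}}.

The tell: t_0 being 8, the factor k^2 + 1 cancels (top and bottom), leaving C = 8, x = 9.
Term ratio: r(k) = 9 * (k-\frac{2}{3}) / [(k-\frac{1}{3}) (k+1)] - rational in k. x = 9; t_0 = 8; negate the roots.


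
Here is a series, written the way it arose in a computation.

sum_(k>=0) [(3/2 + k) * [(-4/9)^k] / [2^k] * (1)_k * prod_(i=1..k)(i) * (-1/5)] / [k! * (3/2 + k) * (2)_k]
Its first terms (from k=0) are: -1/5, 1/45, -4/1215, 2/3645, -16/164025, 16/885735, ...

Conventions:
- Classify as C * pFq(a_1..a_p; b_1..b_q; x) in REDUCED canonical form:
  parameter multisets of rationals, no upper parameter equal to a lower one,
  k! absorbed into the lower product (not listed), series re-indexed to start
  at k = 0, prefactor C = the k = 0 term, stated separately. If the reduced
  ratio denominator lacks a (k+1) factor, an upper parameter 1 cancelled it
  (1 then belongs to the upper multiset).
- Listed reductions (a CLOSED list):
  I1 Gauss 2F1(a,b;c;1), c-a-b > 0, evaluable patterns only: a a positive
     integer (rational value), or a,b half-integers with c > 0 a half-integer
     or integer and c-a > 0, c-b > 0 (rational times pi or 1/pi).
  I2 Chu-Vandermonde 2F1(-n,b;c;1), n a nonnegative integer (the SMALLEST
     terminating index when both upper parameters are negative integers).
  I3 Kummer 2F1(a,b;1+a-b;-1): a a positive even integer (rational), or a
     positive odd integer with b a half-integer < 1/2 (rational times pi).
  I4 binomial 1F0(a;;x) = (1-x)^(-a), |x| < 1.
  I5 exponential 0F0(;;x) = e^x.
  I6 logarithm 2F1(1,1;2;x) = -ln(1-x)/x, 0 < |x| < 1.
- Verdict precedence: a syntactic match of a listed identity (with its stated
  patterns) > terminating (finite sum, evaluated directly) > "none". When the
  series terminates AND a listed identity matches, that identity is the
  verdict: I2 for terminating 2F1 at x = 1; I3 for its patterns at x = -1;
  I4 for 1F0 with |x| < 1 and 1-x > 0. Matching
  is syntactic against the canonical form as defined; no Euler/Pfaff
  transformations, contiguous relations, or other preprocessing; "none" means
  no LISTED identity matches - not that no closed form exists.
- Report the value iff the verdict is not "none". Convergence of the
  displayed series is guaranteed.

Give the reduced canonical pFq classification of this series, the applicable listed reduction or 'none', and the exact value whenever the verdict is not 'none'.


Reduced: x = -2/9, 2F1, upper = {1, 1}, lower = {2}, C = -1/5. Verdict: the logarithmic series (I6) fires (the logarithm: parameters (1,1;2), x = -2/9). Exact value: (-9/10) * ln(11/9).

Key step: from the first term -1/5: the running product (C = -1/5, x = -2/9) telescopes to a rising factorial.
Adjacent-term ratio: r(k) = (-2/9) * (k+1) (k+1) / [(k+2) (k+1)] - rational in k. x = (-2/9); t_0 = -1/5; negate the roots.


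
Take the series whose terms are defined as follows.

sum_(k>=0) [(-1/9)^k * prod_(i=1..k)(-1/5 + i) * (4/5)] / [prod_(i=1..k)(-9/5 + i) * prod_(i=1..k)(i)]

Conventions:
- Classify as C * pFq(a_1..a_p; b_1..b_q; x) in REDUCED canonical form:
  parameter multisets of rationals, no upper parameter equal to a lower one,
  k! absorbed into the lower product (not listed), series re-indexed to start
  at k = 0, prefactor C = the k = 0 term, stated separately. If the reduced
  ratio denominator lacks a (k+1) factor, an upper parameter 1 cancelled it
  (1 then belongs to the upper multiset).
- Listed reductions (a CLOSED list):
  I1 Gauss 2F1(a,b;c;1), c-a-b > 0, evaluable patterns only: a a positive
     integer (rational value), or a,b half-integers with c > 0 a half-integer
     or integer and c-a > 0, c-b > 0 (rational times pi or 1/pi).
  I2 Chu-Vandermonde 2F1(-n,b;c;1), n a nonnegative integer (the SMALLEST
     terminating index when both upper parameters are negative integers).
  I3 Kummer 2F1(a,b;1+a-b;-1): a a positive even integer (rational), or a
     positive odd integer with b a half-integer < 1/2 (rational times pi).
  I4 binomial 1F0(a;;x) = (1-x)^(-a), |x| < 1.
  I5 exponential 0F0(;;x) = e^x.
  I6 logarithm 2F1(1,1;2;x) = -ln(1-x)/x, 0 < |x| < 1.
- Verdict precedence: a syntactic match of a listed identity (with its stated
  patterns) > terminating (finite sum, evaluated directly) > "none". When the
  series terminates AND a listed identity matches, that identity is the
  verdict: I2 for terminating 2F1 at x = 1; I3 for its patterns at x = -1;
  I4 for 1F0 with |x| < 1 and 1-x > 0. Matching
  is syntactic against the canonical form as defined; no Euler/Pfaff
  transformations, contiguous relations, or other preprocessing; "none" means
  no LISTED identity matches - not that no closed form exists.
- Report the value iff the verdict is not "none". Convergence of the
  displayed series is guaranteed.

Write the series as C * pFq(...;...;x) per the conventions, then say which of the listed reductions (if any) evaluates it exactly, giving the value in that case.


Prefactor 4/5, argument -1/9: 1F1 with upper {4/5} over lower {-4/5}. Verdict: no listed reduction: x = -1/9 and upper {4/5} fail every I1-I6 pattern.

First insight: with t_0 = 4/5, the lower running product (C = 4/5) is a rising factorial.
Step ratio: r(k) = (-1/9) * (k+4/5) / [(k-4/5) (k+1)] - rational in k, leading ratio (-1/9); with t_0 = 4/5, classification follows.


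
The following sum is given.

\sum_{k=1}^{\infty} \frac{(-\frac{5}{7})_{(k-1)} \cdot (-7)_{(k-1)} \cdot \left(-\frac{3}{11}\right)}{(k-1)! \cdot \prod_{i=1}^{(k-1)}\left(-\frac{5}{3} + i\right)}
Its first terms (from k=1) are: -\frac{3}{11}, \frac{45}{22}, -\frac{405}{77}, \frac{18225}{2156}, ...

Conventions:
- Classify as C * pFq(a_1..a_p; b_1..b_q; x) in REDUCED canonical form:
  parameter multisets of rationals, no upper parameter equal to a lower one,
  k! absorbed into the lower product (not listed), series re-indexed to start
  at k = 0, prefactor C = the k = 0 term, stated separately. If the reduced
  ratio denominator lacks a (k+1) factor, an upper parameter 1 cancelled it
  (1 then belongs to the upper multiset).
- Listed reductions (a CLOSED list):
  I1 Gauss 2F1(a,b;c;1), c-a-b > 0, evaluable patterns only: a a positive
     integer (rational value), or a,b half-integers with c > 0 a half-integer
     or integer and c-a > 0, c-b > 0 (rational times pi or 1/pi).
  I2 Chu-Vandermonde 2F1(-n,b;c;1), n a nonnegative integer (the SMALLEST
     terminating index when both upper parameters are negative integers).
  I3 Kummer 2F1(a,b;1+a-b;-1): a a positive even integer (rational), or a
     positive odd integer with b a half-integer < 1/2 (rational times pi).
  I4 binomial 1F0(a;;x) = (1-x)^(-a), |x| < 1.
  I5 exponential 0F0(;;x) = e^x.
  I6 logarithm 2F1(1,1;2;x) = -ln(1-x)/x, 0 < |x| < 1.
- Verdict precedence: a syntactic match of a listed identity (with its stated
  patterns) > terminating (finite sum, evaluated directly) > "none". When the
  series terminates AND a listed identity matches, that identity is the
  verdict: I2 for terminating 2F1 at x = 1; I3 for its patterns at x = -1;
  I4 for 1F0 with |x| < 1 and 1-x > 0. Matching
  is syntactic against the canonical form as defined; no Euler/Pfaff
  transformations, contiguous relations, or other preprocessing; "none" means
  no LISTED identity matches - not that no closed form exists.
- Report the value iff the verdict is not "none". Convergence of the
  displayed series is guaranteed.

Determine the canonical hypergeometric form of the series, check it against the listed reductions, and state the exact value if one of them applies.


x = 1 here; the reduced form reads 2F1, upper {-7, -\frac{5}{7}}, lower {-\frac{2}{3}}, C = -\frac{3}{11}. Verdict: Vandermonde's identity (I2) matches (terminating 2F1 at x = 1 with n = 7, b = -5/7, c = -\frac{2}{3}). Hence: \frac{14761083}{74942413}.

Key step: x = 1 and the lower running product (C = -3/11, x = 1) is a rising factorial.
Ratio: r(k) = 1 * (k-7) (k-\frac{5}{7}) / [(k-\frac{2}{3}) (k+1)] ; factor over Q: parameters, x = 1, and C = -\frac{3}{11}.


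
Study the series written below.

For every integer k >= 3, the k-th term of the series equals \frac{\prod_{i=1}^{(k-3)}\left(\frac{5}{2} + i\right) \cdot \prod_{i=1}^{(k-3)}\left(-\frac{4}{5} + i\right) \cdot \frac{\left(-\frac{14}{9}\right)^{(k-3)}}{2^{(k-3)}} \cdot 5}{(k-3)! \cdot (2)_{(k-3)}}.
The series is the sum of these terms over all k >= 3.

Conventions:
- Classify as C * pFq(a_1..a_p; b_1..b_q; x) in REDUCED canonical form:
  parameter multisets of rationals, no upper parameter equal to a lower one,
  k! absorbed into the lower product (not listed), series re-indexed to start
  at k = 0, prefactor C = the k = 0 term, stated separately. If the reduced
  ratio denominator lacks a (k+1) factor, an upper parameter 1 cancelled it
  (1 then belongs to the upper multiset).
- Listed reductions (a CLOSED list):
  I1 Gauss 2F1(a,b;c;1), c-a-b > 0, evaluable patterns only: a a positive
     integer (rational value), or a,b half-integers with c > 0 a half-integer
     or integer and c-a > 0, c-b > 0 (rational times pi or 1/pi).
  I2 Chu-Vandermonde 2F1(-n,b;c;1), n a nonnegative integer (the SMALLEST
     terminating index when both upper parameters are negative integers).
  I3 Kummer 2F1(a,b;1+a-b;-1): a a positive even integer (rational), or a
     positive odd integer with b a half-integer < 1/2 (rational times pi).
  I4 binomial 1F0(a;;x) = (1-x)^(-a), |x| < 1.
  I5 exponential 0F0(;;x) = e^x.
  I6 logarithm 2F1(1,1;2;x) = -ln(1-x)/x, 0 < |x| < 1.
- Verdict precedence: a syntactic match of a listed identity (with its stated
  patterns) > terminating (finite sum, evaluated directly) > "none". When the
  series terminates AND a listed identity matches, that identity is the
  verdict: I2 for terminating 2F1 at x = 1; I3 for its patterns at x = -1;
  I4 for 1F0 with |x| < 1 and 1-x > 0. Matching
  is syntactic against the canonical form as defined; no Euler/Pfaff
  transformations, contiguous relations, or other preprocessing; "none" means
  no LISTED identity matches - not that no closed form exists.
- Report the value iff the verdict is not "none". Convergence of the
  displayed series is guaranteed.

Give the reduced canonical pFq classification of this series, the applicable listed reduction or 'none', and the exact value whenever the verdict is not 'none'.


Prefactor 5, argument -\frac{7}{9}: 2F1 with upper {\frac{1}{5}, \frac{7}{2}} over lower {2}. Verdict: none - this 2F1 at x = -\frac{7}{9} matches no listed pattern, and upper {\frac{1}{5}, \frac{7}{2}} holds no stopper.

Structural cue: t_0 being 5, the running product (C = 5, x = -7/9) telescopes to a rising factorial.
Ratio: r(k) = -\frac{7}{9} * (k+\frac{1}{5}) (k+\frac{7}{2}) / [(k+2) (k+1)] ; factor over Q: parameters, x = -\frac{7}{9}, and C = 5.


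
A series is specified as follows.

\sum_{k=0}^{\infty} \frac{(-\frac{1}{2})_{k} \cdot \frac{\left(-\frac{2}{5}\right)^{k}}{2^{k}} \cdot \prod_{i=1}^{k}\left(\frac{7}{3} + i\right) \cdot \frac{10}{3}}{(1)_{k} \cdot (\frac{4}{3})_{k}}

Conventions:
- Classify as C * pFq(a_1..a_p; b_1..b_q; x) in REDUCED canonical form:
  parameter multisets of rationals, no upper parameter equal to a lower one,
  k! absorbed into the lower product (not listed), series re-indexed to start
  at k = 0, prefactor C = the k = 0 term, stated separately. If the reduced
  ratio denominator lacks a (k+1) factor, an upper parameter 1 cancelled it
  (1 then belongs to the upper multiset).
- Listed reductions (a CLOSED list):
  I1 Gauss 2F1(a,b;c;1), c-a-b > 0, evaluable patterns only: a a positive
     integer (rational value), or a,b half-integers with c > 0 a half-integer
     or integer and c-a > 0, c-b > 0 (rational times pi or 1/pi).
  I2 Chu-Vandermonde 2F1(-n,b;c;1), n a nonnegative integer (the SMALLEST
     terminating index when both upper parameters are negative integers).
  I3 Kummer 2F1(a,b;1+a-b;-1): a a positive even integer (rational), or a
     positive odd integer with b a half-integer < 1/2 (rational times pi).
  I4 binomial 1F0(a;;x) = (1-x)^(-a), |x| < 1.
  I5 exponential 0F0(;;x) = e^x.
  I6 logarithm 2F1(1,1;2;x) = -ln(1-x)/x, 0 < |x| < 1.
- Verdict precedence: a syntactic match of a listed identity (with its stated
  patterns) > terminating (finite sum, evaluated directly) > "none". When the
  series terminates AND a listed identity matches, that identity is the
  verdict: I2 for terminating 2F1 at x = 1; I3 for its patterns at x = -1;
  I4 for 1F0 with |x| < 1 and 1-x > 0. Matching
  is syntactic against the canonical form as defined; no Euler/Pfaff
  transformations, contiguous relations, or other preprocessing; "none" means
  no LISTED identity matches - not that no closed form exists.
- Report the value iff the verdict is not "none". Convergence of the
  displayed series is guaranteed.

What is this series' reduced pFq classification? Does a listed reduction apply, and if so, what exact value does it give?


At argument -\frac{1}{5}: a 2F1 with upper {-\frac{1}{2}, \frac{10}{3}}, lower {\frac{4}{3}}, scaled by C = \frac{10}{3}. Verdict: no listed reduction: x = -\frac{1}{5} and upper {-\frac{1}{2}, \frac{10}{3}} fail every I1-I6 pattern.

The tell: t_0 = \frac{10}{3} here, and the two k-th powers (C = 10/3) combine into one argument.
Ratio: r(k) = -\frac{1}{5} * (k-\frac{1}{2}) (k+\frac{10}{3}) / [(k+\frac{4}{3}) (k+1)] - rational in k, leading ratio -\frac{1}{5}; with t_0 = \frac{10}{3}, classification follows.
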